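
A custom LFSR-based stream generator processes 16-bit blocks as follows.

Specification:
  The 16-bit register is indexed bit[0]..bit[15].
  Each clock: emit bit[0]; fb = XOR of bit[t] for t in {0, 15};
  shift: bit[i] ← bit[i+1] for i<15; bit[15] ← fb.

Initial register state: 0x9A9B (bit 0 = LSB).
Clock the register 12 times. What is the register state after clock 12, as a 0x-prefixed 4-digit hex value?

reg_0 = 0x9A9B
clock 1: out=1, reg = 0x4D4D
clock 2: out=1, reg = 0xA6A6
clock 3: out=0, reg = 0xD353
clock 4: out=1, reg = 0x69A9
clock 5: out=1, reg = 0xB4D4
clock 6: out=0, reg = 0xDA6A
clock 7: out=0, reg = 0xED35
clock 8: out=1, reg = 0x769A
clock 9: out=0, reg = 0x3B4D
clock 10: out=1, reg = 0x9DA6
clock 11: out=0, reg = 0xCED3
clock 12: out=1, reg = 0x6769

0x6769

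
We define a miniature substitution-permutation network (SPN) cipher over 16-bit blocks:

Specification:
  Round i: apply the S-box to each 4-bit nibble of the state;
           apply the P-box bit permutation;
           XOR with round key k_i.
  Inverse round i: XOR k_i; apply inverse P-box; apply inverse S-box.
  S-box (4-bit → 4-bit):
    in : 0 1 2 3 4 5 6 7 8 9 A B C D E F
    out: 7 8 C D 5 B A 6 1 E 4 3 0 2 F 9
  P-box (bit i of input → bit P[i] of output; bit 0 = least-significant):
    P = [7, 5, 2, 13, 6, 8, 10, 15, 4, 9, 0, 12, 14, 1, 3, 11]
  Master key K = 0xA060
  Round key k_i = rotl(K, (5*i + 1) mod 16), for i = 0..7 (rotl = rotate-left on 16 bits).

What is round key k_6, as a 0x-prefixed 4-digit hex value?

K = 0xA060
k_0 = rotl(K, (5*0+1) mod 16) = rotl(K, 1) = 0x40C1
k_1 = rotl(K, (5*1+1) mod 16) = rotl(K, 6) = 0x1828
k_2 = rotl(K, (5*2+1) mod 16) = rotl(K, 11) = 0x0503
k_3 = rotl(K, (5*3+1) mod 16) = rotl(K, 0) = 0xA060
k_4 = rotl(K, (5*4+1) mod 16) = rotl(K, 5) = 0x0C14
k_5 = rotl(K, (5*5+1) mod 16) = rotl(K, 10) = 0x8281
k_6 = rotl(K, (5*6+1) mod 16) = rotl(K, 15) = 0x5030

0x5030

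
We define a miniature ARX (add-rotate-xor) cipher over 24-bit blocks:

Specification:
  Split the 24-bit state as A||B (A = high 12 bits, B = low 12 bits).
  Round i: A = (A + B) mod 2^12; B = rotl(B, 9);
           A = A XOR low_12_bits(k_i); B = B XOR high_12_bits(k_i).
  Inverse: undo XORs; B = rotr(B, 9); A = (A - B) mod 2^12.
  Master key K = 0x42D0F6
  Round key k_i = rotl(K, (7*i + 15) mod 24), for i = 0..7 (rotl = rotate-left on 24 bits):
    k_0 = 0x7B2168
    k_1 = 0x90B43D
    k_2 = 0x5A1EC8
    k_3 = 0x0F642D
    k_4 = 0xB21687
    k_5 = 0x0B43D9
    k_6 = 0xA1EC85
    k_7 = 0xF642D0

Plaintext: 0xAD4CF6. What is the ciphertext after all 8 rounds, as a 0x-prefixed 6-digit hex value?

0xF667EB

s_0 = plaintext = 0xAD4CF6
s_1 = Round(s_0, k_0) = 0x6A2A2C
s_2 = Round(s_1, k_1) = 0x4F304E
s_3 = Round(s_2, k_2) = 0xB899A8
s_4 = Round(s_3, k_3) = 0x11C1C3
s_5 = Round(s_4, k_4) = 0x458D19
s_6 = Round(s_5, k_5) = 0x2A8317
s_7 = Round(s_6, k_6) = 0x93A47C
s_8 = Round(s_7, k_7) = 0xF667EB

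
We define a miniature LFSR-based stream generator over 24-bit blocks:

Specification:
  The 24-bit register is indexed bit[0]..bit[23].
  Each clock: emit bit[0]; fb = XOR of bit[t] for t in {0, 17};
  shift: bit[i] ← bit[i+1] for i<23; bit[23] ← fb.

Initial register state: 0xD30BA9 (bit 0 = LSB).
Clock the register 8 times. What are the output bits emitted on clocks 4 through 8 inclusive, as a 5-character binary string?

reg_0 = 0xD30BA9
clock 1: out=1, reg = 0x6985D4
clock 2: out=0, reg = 0x34C2EA
clock 3: out=0, reg = 0x1A6175
clock 4: out=1, reg = 0x0D30BA
clock 5: out=0, reg = 0x06985D
clock 6: out=1, reg = 0x034C2E
clock 7: out=0, reg = 0x81A617
clock 8: out=1, reg = 0xC0D30B

10101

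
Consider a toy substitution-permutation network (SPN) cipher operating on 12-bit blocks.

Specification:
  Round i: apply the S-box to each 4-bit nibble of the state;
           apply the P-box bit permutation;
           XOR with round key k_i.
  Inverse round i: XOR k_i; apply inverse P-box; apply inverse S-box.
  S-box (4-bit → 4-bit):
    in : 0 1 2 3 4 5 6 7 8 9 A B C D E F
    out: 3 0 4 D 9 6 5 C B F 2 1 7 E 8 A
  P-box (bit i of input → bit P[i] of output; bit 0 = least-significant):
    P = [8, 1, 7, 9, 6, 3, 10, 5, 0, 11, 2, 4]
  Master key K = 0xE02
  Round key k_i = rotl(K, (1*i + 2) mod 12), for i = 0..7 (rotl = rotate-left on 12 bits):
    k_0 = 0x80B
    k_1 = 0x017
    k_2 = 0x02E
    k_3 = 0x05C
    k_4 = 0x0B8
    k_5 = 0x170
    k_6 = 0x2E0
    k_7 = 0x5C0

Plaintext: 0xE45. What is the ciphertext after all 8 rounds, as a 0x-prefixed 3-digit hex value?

s_0 = plaintext = 0xE45
s_1 = Round(s_0, k_0) = 0x8F9
s_2 = Round(s_1, k_1) = 0xBAC
s_3 = Round(s_2, k_2) = 0x1A5
s_4 = Round(s_3, k_3) = 0x0D6
s_5 = Round(s_4, k_4) = 0xD11
s_6 = Round(s_5, k_5) = 0x964
s_7 = Round(s_6, k_6) = 0xDB5
s_8 = Round(s_7, k_7) = 0xD16

0xD16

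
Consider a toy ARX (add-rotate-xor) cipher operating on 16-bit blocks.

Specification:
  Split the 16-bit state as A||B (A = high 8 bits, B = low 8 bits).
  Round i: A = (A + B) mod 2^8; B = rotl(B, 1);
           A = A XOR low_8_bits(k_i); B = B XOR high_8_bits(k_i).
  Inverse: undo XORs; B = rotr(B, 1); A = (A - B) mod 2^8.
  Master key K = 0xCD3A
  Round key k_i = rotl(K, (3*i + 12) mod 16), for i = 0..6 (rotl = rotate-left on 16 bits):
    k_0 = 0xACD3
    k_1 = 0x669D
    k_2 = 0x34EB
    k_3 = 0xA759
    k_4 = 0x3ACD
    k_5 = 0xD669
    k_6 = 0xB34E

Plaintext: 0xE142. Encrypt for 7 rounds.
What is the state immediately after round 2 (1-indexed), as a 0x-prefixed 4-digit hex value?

0x8536

s_0 = plaintext = 0xE142
s_1 = Round(s_0, k_0) = 0xF028
s_2 = Round(s_1, k_1) = 0x8536
s_3 = Round(s_2, k_2) = 0x5058
s_4 = Round(s_3, k_3) = 0xF117
s_5 = Round(s_4, k_4) = 0xC514
s_6 = Round(s_5, k_5) = 0xB0FE
s_7 = Round(s_6, k_6) = 0xE04E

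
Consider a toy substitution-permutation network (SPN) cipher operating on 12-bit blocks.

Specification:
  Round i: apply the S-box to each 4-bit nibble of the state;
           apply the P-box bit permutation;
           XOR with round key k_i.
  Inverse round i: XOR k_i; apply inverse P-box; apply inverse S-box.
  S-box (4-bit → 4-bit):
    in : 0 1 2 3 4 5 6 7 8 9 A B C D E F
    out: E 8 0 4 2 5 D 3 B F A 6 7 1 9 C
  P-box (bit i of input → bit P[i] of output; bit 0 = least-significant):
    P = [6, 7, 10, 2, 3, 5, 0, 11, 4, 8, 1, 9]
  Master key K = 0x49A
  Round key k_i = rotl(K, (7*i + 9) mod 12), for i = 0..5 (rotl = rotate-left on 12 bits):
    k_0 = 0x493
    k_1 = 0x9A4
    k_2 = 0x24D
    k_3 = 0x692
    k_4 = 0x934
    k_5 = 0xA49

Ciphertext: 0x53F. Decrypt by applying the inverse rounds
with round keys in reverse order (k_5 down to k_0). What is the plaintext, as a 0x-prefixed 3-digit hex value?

s_0 = ciphertext = 0x53F
s_1 = InvRound(s_0, k_5) = 0x9A6
s_2 = InvRound(s_1, k_4) = 0x524
s_3 = InvRound(s_2, k_3) = 0x94A
s_4 = InvRound(s_3, k_2) = 0x0F1
s_5 = InvRound(s_4, k_1) = 0x7FE
s_6 = InvRound(s_5, k_0) = 0xACE

0xACE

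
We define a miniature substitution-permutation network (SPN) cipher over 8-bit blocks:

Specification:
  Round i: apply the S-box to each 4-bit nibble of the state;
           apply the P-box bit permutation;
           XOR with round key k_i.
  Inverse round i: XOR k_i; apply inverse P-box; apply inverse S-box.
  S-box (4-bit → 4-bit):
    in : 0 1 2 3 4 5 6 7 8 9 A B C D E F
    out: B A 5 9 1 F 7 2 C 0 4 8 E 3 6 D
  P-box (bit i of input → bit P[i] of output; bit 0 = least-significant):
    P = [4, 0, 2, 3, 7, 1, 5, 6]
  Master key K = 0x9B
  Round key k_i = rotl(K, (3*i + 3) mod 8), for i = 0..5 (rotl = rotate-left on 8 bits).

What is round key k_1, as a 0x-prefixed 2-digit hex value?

0xE6

K = 0x9B
k_0 = rotl(K, (3*0+3) mod 8) = rotl(K, 3) = 0xDC
k_1 = rotl(K, (3*1+3) mod 8) = rotl(K, 6) = 0xE6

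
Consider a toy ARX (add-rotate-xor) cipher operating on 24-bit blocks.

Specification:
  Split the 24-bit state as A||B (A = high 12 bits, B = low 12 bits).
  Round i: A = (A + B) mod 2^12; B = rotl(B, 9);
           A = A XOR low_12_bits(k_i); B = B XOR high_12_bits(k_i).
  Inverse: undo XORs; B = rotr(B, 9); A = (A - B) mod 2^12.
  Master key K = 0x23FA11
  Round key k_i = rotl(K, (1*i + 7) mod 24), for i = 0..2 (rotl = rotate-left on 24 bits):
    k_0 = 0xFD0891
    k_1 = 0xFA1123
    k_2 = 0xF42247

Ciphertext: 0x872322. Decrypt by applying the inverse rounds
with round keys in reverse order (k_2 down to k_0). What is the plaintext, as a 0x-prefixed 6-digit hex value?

s_0 = ciphertext = 0x872322
s_1 = InvRound(s_0, k_2) = 0x72F306
s_2 = InvRound(s_1, k_1) = 0x0CE53E
s_3 = InvRound(s_2, k_0) = 0x0EA775

0x0EA775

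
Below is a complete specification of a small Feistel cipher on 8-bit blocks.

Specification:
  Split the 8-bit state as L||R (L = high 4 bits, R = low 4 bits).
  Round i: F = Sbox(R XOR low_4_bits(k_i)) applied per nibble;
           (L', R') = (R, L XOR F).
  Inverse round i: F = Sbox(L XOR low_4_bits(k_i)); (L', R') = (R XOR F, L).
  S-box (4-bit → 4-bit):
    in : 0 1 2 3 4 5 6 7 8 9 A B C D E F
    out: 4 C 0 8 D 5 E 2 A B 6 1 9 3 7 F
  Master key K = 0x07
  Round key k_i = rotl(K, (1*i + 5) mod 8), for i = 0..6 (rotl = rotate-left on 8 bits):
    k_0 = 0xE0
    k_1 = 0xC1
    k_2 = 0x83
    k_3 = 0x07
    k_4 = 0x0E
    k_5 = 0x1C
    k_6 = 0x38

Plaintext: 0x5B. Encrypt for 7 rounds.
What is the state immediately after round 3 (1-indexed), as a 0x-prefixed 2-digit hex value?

s_0 = plaintext = 0x5B
s_1 = Round(s_0, k_0) = 0xB4
s_2 = Round(s_1, k_1) = 0x4E
s_3 = Round(s_2, k_2) = 0xE7
s_4 = Round(s_3, k_3) = 0x7A
s_5 = Round(s_4, k_4) = 0xAA
s_6 = Round(s_5, k_5) = 0xA4
s_7 = Round(s_6, k_6) = 0x43

0xE7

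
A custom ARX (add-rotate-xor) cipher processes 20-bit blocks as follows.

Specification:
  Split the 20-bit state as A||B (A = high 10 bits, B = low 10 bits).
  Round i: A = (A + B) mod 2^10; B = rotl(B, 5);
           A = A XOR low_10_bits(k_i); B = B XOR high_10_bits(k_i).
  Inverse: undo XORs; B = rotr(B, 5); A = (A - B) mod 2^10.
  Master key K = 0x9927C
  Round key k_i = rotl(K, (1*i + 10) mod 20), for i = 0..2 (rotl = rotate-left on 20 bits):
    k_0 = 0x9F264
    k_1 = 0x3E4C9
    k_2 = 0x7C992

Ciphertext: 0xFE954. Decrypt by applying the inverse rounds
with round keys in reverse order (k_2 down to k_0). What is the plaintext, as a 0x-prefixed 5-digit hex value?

0xF7BAF

s_0 = ciphertext = 0xFE954
s_1 = InvRound(s_0, k_2) = 0x68CC5
s_2 = InvRound(s_1, k_1) = 0x7A781
s_3 = InvRound(s_2, k_0) = 0xF7BAF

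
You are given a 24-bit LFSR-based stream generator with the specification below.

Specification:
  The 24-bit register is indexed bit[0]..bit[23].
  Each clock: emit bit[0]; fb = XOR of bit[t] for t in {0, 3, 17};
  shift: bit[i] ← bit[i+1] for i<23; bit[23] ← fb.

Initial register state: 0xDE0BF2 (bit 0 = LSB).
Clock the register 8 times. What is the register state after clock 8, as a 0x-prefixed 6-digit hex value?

0x63DE0B

reg_0 = 0xDE0BF2
clock 1: out=0, reg = 0xEF05F9
clock 2: out=1, reg = 0xF782FC
clock 3: out=0, reg = 0x7BC17E
clock 4: out=0, reg = 0x3DE0BF
clock 5: out=1, reg = 0x1EF05F
clock 6: out=1, reg = 0x8F782F
clock 7: out=1, reg = 0xC7BC17
clock 8: out=1, reg = 0x63DE0B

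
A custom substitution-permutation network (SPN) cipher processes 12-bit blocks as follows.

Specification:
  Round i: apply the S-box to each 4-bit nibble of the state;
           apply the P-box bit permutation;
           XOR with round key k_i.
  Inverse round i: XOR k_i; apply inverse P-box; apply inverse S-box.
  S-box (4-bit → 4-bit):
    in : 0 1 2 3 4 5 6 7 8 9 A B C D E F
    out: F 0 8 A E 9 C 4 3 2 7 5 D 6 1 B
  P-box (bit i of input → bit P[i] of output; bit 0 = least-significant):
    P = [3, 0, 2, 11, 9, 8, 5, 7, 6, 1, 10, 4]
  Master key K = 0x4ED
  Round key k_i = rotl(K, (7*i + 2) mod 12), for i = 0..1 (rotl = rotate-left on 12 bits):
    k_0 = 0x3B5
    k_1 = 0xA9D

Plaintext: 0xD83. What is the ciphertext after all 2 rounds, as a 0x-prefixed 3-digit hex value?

0x4E9

s_0 = plaintext = 0xD83
s_1 = Round(s_0, k_0) = 0xCB6
s_2 = Round(s_1, k_1) = 0x4E9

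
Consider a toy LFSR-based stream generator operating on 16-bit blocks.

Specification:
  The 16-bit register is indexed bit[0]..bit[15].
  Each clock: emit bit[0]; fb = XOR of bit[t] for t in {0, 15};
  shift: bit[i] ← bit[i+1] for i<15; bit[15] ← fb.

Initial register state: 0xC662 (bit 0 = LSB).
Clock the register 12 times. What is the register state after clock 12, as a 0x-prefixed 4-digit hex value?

0x221C

reg_0 = 0xC662
clock 1: out=0, reg = 0xE331
clock 2: out=1, reg = 0x7198
clock 3: out=0, reg = 0x38CC
clock 4: out=0, reg = 0x1C66
clock 5: out=0, reg = 0x0E33
clock 6: out=1, reg = 0x8719
clock 7: out=1, reg = 0x438C
clock 8: out=0, reg = 0x21C6
clock 9: out=0, reg = 0x10E3
clock 10: out=1, reg = 0x8871
clock 11: out=1, reg = 0x4438
clock 12: out=0, reg = 0x221C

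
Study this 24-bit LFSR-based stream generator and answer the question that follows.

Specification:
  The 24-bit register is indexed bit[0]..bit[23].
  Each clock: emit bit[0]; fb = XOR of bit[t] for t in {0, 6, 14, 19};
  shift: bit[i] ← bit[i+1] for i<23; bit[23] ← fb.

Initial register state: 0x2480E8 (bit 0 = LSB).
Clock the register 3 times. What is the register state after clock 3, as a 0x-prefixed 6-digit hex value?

reg_0 = 0x2480E8
clock 1: out=0, reg = 0x924074
clock 2: out=0, reg = 0x49203A
clock 3: out=0, reg = 0xA4901D

0xA4901D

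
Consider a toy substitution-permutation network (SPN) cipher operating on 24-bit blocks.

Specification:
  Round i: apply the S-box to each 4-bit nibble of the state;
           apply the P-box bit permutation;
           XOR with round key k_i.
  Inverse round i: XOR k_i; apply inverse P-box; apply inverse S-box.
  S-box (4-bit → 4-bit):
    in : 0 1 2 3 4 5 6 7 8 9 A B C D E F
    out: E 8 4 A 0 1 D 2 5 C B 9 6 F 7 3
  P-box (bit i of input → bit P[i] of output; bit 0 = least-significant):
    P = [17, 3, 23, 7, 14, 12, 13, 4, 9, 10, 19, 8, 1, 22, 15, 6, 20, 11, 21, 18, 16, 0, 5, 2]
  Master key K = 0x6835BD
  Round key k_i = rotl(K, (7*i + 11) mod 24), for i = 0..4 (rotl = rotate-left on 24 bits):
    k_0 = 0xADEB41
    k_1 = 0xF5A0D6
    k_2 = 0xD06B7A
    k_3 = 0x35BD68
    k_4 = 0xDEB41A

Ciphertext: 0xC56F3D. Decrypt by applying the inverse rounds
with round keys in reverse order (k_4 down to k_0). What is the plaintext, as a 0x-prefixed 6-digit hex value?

0x57CDFE

s_0 = ciphertext = 0xC56F3D
s_1 = InvRound(s_0, k_4) = 0xDF86F5
s_2 = InvRound(s_1, k_3) = 0x3C760D
s_3 = InvRound(s_2, k_2) = 0x00A032
s_4 = InvRound(s_3, k_1) = 0x663449
s_5 = InvRound(s_4, k_0) = 0x57CDFE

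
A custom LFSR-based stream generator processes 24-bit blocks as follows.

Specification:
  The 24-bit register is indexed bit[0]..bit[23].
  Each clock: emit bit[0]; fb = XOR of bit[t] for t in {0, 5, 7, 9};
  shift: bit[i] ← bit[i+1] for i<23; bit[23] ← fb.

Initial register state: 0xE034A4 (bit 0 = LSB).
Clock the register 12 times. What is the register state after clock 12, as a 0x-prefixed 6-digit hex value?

0x572E03

reg_0 = 0xE034A4
clock 1: out=0, reg = 0x701A52
clock 2: out=0, reg = 0xB80D29
clock 3: out=1, reg = 0x5C0694
clock 4: out=0, reg = 0x2E034A
clock 5: out=0, reg = 0x9701A5
clock 6: out=1, reg = 0xCB80D2
clock 7: out=0, reg = 0xE5C069
clock 8: out=1, reg = 0x72E034
clock 9: out=0, reg = 0xB9701A
clock 10: out=0, reg = 0x5CB80D
clock 11: out=1, reg = 0xAE5C06
clock 12: out=0, reg = 0x572E03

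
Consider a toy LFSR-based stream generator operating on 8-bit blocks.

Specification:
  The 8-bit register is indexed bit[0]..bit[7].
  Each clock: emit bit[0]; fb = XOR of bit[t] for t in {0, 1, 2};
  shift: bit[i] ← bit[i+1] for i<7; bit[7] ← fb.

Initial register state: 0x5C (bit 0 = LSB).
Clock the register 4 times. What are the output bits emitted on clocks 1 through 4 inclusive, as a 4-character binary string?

0011

reg_0 = 0x5C
clock 1: out=0, reg = 0xAE
clock 2: out=0, reg = 0x57
clock 3: out=1, reg = 0xAB
clock 4: out=1, reg = 0x55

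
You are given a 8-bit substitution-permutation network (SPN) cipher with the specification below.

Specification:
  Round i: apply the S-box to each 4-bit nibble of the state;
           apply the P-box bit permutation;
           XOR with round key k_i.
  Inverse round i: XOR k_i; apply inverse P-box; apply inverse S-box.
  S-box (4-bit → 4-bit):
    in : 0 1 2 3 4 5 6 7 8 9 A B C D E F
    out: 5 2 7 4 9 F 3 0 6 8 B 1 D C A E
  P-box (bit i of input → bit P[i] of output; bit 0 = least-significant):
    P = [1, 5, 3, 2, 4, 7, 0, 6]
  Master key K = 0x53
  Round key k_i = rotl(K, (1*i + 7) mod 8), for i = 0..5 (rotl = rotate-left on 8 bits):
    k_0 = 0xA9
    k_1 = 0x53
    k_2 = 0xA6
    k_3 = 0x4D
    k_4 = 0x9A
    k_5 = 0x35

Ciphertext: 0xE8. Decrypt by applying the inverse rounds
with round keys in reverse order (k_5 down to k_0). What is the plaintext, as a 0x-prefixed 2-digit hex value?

s_0 = ciphertext = 0xE8
s_1 = InvRound(s_0, k_5) = 0x5D
s_2 = InvRound(s_1, k_4) = 0xF4
s_3 = InvRound(s_2, k_3) = 0x28
s_4 = InvRound(s_3, k_2) = 0x1C
s_5 = InvRound(s_4, k_1) = 0xDC
s_6 = InvRound(s_5, k_0) = 0xCE

0xCE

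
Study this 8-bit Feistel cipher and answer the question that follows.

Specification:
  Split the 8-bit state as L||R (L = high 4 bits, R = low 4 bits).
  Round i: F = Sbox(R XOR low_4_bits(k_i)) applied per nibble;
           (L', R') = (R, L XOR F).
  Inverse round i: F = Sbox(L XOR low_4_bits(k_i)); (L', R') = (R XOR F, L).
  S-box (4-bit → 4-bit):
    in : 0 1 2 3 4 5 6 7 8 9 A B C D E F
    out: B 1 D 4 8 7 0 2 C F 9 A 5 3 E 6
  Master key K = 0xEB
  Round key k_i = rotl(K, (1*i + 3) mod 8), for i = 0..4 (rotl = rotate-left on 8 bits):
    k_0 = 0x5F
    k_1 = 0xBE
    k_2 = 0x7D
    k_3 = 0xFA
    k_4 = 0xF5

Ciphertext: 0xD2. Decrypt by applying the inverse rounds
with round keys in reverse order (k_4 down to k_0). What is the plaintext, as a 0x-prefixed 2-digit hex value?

s_0 = ciphertext = 0xD2
s_1 = InvRound(s_0, k_4) = 0xED
s_2 = InvRound(s_1, k_3) = 0x5E
s_3 = InvRound(s_2, k_2) = 0x25
s_4 = InvRound(s_3, k_1) = 0x02
s_5 = InvRound(s_4, k_0) = 0x40

0x40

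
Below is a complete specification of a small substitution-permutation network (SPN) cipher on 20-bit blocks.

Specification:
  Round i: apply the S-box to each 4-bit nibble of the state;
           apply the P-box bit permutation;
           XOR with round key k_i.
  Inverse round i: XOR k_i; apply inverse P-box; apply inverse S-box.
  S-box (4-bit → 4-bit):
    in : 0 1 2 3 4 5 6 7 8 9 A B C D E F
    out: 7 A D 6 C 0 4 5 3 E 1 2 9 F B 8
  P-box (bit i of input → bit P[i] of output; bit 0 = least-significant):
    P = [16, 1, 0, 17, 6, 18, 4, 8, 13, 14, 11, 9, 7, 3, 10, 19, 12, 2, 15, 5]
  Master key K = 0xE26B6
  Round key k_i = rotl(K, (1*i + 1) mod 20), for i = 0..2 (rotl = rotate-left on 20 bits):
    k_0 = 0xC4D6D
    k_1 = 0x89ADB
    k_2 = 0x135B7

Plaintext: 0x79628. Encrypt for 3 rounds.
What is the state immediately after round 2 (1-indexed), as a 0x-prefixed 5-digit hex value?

s_0 = plaintext = 0x79628
s_1 = Round(s_0, k_0) = 0x5D037
s_2 = Round(s_1, k_1) = 0x5F642
s_3 = Round(s_2, k_2) = 0xA3CA6

0x5F642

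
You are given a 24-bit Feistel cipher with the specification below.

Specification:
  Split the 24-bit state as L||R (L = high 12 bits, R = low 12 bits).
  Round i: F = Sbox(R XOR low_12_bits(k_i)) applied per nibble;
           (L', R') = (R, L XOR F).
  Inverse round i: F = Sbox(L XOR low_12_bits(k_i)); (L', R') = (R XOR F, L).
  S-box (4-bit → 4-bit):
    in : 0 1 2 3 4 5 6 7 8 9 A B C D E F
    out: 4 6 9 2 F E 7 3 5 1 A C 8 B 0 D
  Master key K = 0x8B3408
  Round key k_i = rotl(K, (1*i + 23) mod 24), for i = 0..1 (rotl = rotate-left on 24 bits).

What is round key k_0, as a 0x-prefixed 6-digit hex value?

K = 0x8B3408
k_0 = rotl(K, (1*0+23) mod 24) = rotl(K, 23) = 0x459A04

0x459A04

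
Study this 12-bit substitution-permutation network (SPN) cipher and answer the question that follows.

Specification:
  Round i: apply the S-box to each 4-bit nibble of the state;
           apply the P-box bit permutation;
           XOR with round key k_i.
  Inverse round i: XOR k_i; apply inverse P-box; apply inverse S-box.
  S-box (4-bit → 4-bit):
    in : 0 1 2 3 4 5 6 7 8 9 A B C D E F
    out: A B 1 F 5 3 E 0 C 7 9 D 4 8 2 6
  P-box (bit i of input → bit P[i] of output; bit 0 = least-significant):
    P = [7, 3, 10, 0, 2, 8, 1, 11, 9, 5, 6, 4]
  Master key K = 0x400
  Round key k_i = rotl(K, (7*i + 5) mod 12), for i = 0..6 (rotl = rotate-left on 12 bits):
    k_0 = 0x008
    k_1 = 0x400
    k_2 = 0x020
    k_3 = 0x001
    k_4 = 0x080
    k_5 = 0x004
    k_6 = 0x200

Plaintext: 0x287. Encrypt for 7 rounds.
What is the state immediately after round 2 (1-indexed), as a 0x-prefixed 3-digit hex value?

0xF91

s_0 = plaintext = 0x287
s_1 = Round(s_0, k_0) = 0xA0A
s_2 = Round(s_1, k_1) = 0xF91
s_3 = Round(s_2, k_2) = 0x1CF
s_4 = Round(s_3, k_3) = 0x63B
s_5 = Round(s_4, k_4) = 0xD77
s_6 = Round(s_5, k_5) = 0x014
s_7 = Round(s_6, k_6) = 0xFB4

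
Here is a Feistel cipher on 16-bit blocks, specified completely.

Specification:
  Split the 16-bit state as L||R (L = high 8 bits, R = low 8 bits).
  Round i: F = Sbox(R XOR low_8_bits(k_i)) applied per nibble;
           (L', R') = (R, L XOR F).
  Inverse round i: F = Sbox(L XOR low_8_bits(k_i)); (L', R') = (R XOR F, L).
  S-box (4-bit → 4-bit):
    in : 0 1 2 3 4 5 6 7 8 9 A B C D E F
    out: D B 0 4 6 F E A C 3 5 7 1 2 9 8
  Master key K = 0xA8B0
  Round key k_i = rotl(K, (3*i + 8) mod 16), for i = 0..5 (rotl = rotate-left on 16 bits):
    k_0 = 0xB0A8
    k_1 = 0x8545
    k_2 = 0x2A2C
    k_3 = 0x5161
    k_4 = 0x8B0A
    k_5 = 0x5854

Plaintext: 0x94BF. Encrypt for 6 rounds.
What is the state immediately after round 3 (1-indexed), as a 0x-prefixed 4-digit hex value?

0x5888

s_0 = plaintext = 0x94BF
s_1 = Round(s_0, k_0) = 0xBF2E
s_2 = Round(s_1, k_1) = 0x2E58
s_3 = Round(s_2, k_2) = 0x5888
s_4 = Round(s_3, k_3) = 0x88CB
s_5 = Round(s_4, k_4) = 0xCB93
s_6 = Round(s_5, k_5) = 0x93D1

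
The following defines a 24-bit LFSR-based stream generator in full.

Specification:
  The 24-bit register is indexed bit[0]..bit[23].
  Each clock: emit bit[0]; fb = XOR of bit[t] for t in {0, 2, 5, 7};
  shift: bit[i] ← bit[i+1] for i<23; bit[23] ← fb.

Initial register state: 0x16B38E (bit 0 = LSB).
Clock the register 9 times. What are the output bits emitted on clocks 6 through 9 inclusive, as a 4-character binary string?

reg_0 = 0x16B38E
clock 1: out=0, reg = 0x0B59C7
clock 2: out=1, reg = 0x85ACE3
clock 3: out=1, reg = 0xC2D671
clock 4: out=1, reg = 0x616B38
clock 5: out=0, reg = 0xB0B59C
clock 6: out=0, reg = 0x585ACE
clock 7: out=0, reg = 0x2C2D67
clock 8: out=1, reg = 0x9616B3
clock 9: out=1, reg = 0xCB0B59

0011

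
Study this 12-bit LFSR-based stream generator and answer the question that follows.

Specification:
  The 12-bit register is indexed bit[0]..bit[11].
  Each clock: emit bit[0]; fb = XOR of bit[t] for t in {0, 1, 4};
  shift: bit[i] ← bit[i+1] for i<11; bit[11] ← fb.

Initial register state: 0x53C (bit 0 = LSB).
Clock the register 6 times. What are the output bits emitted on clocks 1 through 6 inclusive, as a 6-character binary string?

001111

reg_0 = 0x53C
clock 1: out=0, reg = 0xA9E
clock 2: out=0, reg = 0x54F
clock 3: out=1, reg = 0x2A7
clock 4: out=1, reg = 0x153
clock 5: out=1, reg = 0x8A9
clock 6: out=1, reg = 0xC54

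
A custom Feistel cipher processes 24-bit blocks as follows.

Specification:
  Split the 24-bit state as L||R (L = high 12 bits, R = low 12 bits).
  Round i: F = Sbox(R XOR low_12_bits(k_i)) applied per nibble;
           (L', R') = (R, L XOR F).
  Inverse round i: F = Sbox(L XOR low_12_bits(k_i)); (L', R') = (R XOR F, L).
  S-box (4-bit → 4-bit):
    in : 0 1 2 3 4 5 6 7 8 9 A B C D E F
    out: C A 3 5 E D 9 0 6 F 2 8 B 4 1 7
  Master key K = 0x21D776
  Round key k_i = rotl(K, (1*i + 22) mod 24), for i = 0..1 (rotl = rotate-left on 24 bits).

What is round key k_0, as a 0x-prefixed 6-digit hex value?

0x8875DD

K = 0x21D776
k_0 = rotl(K, (1*0+22) mod 24) = rotl(K, 22) = 0x8875DD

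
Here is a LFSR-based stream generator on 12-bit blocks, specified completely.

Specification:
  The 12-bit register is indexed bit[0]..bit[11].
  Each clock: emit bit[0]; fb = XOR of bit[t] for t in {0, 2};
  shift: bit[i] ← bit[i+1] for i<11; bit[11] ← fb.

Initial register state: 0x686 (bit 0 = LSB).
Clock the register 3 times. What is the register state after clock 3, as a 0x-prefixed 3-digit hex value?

0xED0

reg_0 = 0x686
clock 1: out=0, reg = 0xB43
clock 2: out=1, reg = 0xDA1
clock 3: out=1, reg = 0xED0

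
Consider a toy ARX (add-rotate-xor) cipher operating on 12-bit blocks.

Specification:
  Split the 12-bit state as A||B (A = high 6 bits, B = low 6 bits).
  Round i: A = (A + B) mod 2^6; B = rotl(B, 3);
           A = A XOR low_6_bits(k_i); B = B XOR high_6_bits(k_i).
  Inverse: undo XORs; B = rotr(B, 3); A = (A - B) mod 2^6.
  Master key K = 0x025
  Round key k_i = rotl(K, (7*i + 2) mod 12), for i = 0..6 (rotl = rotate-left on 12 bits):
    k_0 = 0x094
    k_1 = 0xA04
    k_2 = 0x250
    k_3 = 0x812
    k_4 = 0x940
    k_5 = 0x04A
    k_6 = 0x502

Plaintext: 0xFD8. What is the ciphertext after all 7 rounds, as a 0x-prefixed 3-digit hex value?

0x430

s_0 = plaintext = 0xFD8
s_1 = Round(s_0, k_0) = 0x0C1
s_2 = Round(s_1, k_1) = 0x020
s_3 = Round(s_2, k_2) = 0xC0D
s_4 = Round(s_3, k_3) = 0xBC9
s_5 = Round(s_4, k_4) = 0xE2C
s_6 = Round(s_5, k_5) = 0xBA4
s_7 = Round(s_6, k_6) = 0x430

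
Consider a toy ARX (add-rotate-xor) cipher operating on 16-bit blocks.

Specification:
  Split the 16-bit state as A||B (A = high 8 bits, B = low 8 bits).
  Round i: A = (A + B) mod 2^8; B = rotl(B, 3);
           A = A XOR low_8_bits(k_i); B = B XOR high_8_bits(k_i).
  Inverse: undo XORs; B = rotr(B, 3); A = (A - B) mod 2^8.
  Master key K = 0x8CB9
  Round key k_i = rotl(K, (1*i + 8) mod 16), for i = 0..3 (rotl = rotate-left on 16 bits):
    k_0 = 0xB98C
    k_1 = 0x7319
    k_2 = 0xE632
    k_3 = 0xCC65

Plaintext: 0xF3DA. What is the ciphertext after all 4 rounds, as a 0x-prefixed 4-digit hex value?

s_0 = plaintext = 0xF3DA
s_1 = Round(s_0, k_0) = 0x416F
s_2 = Round(s_1, k_1) = 0xA908
s_3 = Round(s_2, k_2) = 0x83A6
s_4 = Round(s_3, k_3) = 0x4CF9

0x4CF9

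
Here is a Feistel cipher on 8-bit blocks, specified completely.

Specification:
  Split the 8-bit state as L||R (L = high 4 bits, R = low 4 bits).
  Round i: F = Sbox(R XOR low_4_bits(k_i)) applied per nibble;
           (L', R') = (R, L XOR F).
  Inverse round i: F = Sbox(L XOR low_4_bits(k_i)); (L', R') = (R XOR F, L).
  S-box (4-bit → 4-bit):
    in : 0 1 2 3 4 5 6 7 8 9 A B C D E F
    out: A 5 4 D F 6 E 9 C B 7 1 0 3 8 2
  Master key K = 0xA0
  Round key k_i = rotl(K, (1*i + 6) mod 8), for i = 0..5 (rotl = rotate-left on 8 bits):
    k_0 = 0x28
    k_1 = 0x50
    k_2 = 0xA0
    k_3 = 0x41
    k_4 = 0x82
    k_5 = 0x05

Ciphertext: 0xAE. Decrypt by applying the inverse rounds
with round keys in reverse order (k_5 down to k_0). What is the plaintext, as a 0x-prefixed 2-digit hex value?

0xD8

s_0 = ciphertext = 0xAE
s_1 = InvRound(s_0, k_5) = 0xCA
s_2 = InvRound(s_1, k_4) = 0x2C
s_3 = InvRound(s_2, k_3) = 0x12
s_4 = InvRound(s_3, k_2) = 0x71
s_5 = InvRound(s_4, k_1) = 0x87
s_6 = InvRound(s_5, k_0) = 0xD8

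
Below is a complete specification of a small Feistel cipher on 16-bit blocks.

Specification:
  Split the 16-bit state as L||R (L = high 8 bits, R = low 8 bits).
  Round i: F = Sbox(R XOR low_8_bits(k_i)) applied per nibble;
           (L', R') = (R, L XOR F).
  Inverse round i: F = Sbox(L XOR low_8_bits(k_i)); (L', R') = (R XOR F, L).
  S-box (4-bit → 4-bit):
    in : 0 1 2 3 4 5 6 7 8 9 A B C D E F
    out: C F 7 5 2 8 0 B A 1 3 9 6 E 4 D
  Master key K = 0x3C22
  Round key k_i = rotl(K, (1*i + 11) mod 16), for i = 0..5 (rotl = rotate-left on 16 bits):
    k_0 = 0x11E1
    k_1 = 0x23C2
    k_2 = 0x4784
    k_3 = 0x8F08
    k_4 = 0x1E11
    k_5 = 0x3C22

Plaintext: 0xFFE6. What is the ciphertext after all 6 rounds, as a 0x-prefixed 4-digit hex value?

0x57B7

s_0 = plaintext = 0xFFE6
s_1 = Round(s_0, k_0) = 0xE634
s_2 = Round(s_1, k_1) = 0x3436
s_3 = Round(s_2, k_2) = 0x36A3
s_4 = Round(s_3, k_3) = 0xA30F
s_5 = Round(s_4, k_4) = 0x0F57
s_6 = Round(s_5, k_5) = 0x57B7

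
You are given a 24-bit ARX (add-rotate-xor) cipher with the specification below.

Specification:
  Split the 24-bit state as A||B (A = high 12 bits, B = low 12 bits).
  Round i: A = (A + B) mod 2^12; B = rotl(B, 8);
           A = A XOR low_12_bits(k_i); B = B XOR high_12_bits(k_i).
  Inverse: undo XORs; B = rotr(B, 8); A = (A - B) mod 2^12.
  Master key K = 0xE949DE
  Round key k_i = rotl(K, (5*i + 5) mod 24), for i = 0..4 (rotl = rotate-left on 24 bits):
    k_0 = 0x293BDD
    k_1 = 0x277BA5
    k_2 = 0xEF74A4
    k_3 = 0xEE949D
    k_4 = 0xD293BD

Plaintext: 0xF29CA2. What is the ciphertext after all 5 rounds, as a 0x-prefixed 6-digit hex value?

s_0 = plaintext = 0xF29CA2
s_1 = Round(s_0, k_0) = 0x016059
s_2 = Round(s_1, k_1) = 0xBCAB72
s_3 = Round(s_2, k_2) = 0x398C40
s_4 = Round(s_3, k_3) = 0xB45E2D
s_5 = Round(s_4, k_4) = 0xACF0CB

0xACF0CB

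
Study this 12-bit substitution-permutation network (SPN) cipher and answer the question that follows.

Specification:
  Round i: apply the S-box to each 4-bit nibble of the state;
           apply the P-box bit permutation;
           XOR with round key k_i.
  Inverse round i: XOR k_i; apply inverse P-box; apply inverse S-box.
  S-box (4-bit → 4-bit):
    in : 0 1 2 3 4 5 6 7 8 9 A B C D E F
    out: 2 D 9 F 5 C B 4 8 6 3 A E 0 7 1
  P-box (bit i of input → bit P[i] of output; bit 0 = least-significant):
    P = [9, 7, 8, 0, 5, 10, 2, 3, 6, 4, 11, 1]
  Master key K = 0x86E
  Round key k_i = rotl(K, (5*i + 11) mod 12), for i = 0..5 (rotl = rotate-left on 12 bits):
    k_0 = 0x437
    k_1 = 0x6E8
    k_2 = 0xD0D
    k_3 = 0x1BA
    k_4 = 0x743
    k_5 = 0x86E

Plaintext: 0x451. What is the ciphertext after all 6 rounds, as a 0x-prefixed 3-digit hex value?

0x7F9

s_0 = plaintext = 0x451
s_1 = Round(s_0, k_0) = 0xF7A
s_2 = Round(s_1, k_1) = 0x42C
s_3 = Round(s_2, k_2) = 0x4E4
s_4 = Round(s_3, k_3) = 0xEDE
s_5 = Round(s_4, k_4) = 0xC93
s_6 = Round(s_5, k_5) = 0x7F9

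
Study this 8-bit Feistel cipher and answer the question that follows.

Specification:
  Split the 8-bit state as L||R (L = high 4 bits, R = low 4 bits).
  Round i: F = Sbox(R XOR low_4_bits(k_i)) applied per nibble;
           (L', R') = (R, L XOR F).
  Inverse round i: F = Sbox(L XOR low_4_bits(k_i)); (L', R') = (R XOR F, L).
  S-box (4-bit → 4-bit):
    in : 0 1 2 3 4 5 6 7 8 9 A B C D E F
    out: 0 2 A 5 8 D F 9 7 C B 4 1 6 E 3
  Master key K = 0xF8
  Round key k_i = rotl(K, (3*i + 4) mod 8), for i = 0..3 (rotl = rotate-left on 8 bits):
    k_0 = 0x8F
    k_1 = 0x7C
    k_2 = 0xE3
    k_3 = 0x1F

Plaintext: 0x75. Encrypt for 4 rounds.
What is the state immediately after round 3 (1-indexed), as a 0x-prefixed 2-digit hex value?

s_0 = plaintext = 0x75
s_1 = Round(s_0, k_0) = 0x5C
s_2 = Round(s_1, k_1) = 0xC5
s_3 = Round(s_2, k_2) = 0x53
s_4 = Round(s_3, k_3) = 0x34

0x53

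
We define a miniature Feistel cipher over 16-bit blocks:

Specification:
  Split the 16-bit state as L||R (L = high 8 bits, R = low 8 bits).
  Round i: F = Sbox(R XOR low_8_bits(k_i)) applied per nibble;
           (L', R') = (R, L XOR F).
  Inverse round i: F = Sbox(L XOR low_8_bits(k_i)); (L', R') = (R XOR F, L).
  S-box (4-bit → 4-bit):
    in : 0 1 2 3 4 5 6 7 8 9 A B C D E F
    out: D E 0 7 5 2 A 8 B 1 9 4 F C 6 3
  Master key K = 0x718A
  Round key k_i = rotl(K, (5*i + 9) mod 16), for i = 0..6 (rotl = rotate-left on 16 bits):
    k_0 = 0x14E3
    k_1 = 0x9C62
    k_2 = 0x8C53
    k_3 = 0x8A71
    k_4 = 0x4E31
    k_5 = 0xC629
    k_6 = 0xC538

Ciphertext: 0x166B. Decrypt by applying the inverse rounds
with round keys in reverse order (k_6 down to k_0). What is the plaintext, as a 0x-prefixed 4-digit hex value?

0x2373

s_0 = ciphertext = 0x166B
s_1 = InvRound(s_0, k_6) = 0x6D16
s_2 = InvRound(s_1, k_5) = 0x436D
s_3 = InvRound(s_2, k_4) = 0xED43
s_4 = InvRound(s_3, k_3) = 0x5CED
s_5 = InvRound(s_4, k_2) = 0x3E5C
s_6 = InvRound(s_5, k_1) = 0x733E
s_7 = InvRound(s_6, k_0) = 0x2373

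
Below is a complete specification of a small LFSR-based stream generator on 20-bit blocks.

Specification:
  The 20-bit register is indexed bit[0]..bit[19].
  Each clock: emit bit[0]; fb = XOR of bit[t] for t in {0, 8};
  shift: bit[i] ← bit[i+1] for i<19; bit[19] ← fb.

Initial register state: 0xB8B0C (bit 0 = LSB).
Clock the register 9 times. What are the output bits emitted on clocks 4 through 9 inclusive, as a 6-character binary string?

reg_0 = 0xB8B0C
clock 1: out=0, reg = 0xDC586
clock 2: out=0, reg = 0xEE2C3
clock 3: out=1, reg = 0xF7161
clock 4: out=1, reg = 0x7B8B0
clock 5: out=0, reg = 0x3DC58
clock 6: out=0, reg = 0x1EE2C
clock 7: out=0, reg = 0x0F716
clock 8: out=0, reg = 0x87B8B
clock 9: out=1, reg = 0x43DC5

100001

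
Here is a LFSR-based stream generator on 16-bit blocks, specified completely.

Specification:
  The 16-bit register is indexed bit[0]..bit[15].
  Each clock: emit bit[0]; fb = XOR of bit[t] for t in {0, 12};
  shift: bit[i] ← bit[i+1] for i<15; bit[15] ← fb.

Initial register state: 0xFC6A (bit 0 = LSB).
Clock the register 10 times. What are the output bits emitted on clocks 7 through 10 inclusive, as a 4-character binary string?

reg_0 = 0xFC6A
clock 1: out=0, reg = 0xFE35
clock 2: out=1, reg = 0x7F1A
clock 3: out=0, reg = 0xBF8D
clock 4: out=1, reg = 0x5FC6
clock 5: out=0, reg = 0xAFE3
clock 6: out=1, reg = 0xD7F1
clock 7: out=1, reg = 0x6BF8
clock 8: out=0, reg = 0x35FC
clock 9: out=0, reg = 0x9AFE
clock 10: out=0, reg = 0xCD7F

1000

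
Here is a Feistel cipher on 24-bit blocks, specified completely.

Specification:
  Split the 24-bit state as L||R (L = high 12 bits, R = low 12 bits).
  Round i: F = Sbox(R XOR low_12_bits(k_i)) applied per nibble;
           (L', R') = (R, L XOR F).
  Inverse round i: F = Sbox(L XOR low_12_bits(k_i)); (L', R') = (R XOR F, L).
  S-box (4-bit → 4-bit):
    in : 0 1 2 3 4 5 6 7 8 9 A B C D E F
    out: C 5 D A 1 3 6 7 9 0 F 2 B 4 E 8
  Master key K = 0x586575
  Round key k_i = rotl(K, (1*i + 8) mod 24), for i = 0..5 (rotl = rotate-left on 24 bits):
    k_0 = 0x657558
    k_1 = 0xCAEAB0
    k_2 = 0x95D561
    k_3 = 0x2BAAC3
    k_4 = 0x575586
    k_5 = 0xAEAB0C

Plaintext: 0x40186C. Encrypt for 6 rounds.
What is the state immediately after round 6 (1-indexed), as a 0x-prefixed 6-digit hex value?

s_0 = plaintext = 0x40186C
s_1 = Round(s_0, k_0) = 0x86C0A0
s_2 = Round(s_1, k_1) = 0x0A0730
s_3 = Round(s_2, k_2) = 0x730D95
s_4 = Round(s_3, k_3) = 0xD95006
s_5 = Round(s_4, k_4) = 0x006E09
s_6 = Round(s_5, k_5) = 0xE093C5

0xE093C5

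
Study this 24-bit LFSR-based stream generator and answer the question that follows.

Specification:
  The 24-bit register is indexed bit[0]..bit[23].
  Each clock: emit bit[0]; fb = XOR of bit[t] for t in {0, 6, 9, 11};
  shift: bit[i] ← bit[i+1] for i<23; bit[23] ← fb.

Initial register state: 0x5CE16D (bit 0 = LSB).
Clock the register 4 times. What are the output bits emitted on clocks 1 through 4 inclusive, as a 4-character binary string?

reg_0 = 0x5CE16D
clock 1: out=1, reg = 0x2E70B6
clock 2: out=0, reg = 0x17385B
clock 3: out=1, reg = 0x8B9C2D
clock 4: out=1, reg = 0x45CE16

1011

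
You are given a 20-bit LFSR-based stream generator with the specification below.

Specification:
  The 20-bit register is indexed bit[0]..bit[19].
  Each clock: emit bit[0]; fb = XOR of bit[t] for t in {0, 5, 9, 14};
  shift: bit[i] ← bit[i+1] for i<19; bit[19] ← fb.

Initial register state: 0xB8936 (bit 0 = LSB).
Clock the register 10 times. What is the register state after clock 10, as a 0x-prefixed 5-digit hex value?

reg_0 = 0xB8936
clock 1: out=0, reg = 0xDC49B
clock 2: out=1, reg = 0x6E24D
clock 3: out=1, reg = 0xB7126
clock 4: out=0, reg = 0x5B893
clock 5: out=1, reg = 0xADC49
clock 6: out=1, reg = 0x56E24
clock 7: out=0, reg = 0xAB712
clock 8: out=0, reg = 0xD5B89
clock 9: out=1, reg = 0xEADC4
clock 10: out=0, reg = 0x756E2

0x756E2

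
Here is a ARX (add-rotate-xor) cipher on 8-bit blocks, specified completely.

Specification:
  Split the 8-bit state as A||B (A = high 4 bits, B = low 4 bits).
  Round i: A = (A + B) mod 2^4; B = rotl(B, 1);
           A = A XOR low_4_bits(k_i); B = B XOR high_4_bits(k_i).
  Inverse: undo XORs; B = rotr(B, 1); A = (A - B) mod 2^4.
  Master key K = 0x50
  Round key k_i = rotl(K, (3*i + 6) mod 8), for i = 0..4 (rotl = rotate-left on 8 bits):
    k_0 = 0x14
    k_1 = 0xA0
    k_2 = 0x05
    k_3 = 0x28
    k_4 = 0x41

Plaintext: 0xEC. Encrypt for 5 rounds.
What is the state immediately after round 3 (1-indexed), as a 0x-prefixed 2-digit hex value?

s_0 = plaintext = 0xEC
s_1 = Round(s_0, k_0) = 0xE8
s_2 = Round(s_1, k_1) = 0x6B
s_3 = Round(s_2, k_2) = 0x47
s_4 = Round(s_3, k_3) = 0x3C
s_5 = Round(s_4, k_4) = 0xED

0x47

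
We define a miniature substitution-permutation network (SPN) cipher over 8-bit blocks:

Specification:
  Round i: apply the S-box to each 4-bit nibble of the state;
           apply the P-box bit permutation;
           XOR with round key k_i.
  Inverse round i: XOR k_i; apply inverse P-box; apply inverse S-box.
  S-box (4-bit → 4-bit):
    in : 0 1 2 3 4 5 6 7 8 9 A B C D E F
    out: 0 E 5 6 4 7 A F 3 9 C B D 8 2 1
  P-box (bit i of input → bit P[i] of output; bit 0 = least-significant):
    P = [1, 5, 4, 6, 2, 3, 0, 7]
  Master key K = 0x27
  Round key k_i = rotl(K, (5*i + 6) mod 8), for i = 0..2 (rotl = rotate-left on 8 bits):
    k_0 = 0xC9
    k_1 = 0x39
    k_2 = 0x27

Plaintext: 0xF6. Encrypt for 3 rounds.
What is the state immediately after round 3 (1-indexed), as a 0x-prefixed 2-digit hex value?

0x01

s_0 = plaintext = 0xF6
s_1 = Round(s_0, k_0) = 0xAD
s_2 = Round(s_1, k_1) = 0xF8
s_3 = Round(s_2, k_2) = 0x01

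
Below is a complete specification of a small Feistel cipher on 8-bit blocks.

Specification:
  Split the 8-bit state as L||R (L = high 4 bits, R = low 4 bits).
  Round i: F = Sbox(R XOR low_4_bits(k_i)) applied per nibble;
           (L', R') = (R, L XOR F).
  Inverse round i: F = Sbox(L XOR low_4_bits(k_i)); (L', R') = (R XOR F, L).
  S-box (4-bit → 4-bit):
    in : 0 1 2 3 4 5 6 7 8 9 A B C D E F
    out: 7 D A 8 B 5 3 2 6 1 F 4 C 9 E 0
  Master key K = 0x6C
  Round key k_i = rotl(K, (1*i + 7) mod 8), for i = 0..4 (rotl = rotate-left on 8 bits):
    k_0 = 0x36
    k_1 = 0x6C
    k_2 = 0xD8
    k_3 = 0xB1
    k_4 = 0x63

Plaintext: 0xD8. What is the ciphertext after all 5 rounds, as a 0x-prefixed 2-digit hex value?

0xDA

s_0 = plaintext = 0xD8
s_1 = Round(s_0, k_0) = 0x83
s_2 = Round(s_1, k_1) = 0x38
s_3 = Round(s_2, k_2) = 0x84
s_4 = Round(s_3, k_3) = 0x4D
s_5 = Round(s_4, k_4) = 0xDA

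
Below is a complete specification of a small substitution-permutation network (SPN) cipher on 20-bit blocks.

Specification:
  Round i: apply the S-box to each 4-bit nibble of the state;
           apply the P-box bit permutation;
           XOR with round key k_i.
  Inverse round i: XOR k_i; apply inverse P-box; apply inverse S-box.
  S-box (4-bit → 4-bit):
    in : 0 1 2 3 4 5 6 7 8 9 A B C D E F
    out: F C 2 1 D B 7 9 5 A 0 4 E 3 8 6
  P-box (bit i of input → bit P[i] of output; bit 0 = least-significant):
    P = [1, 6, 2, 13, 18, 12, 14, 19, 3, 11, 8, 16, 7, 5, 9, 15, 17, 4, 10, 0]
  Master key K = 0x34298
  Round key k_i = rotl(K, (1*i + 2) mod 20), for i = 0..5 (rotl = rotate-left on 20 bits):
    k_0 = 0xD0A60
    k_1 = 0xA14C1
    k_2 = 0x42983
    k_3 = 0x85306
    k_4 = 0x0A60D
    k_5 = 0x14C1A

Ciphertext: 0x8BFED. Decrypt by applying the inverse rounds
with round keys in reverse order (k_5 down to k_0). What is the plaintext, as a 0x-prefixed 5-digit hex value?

s_0 = ciphertext = 0x8BFED
s_1 = InvRound(s_0, k_5) = 0x901C0
s_2 = InvRound(s_1, k_4) = 0x144EC
s_3 = InvRound(s_2, k_3) = 0xB649D
s_4 = InvRound(s_3, k_2) = 0x6A048
s_5 = InvRound(s_4, k_1) = 0x1735E
s_6 = InvRound(s_5, k_0) = 0x22604

0x22604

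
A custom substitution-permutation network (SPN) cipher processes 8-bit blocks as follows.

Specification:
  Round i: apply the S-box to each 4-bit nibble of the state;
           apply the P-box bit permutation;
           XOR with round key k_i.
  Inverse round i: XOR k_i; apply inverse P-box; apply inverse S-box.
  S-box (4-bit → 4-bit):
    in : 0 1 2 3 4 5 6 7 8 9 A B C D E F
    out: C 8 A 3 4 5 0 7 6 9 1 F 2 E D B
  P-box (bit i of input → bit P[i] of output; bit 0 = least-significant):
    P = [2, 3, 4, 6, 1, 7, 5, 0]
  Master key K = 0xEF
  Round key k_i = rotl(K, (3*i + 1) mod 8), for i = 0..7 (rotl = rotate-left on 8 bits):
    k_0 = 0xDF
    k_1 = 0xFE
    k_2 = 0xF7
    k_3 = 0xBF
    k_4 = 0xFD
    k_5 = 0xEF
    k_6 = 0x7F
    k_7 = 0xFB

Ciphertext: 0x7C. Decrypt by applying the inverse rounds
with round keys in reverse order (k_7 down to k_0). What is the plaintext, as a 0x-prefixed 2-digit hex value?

0x77

s_0 = ciphertext = 0x7C
s_1 = InvRound(s_0, k_7) = 0xFA
s_2 = InvRound(s_1, k_6) = 0x2A
s_3 = InvRound(s_2, k_5) = 0x29
s_4 = InvRound(s_3, k_4) = 0xCE
s_5 = InvRound(s_4, k_3) = 0x00
s_6 = InvRound(s_5, k_2) = 0xBE
s_7 = InvRound(s_6, k_1) = 0x61
s_8 = InvRound(s_7, k_0) = 0x77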